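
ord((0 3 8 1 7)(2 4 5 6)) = 20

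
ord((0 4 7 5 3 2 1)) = 7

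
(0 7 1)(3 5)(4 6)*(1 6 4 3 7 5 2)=(0 5 7 6 3 2 1)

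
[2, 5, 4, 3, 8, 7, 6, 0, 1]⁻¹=[7, 8, 0, 3, 2, 1, 6, 5, 4]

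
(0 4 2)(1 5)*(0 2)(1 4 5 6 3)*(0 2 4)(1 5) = (0 1 6 3 5)(2 4)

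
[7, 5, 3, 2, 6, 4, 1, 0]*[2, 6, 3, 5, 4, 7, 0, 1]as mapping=[0→1, 1→7, 2→5, 3→3, 4→0, 5→4, 6→6, 7→2]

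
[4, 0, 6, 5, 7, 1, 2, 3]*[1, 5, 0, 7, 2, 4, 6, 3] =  [2, 1, 6, 4, 3, 5, 0, 7]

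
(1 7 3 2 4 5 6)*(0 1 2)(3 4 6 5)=(0 1 7 4 3)(2 6)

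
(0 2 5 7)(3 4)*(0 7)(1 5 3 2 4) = (0 4 2 3 1 5)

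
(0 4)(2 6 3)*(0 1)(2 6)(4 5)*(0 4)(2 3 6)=(0 5)(1 4)(2 3)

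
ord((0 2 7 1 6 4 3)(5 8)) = 14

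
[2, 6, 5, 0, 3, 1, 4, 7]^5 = [4, 2, 3, 6, 1, 0, 5, 7]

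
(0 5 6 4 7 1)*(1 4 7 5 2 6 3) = (0 2 6 7 4 5 3 1)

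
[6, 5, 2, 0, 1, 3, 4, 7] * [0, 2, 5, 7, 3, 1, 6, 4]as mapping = [0→6, 1→1, 2→5, 3→0, 4→2, 5→7, 6→3, 7→4]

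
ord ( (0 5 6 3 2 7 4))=7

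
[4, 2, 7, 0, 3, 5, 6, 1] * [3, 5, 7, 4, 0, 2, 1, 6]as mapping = [0→0, 1→7, 2→6, 3→3, 4→4, 5→2, 6→1, 7→5]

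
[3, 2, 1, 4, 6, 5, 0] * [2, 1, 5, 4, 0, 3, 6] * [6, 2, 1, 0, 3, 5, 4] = [3, 5, 2, 6, 4, 0, 1]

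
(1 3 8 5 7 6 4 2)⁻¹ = (1 2 4 6 7 5 8 3)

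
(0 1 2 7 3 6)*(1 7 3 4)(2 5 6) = (0 7 4 1 5 6)(2 3)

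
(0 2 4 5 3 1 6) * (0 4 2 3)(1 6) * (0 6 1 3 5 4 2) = (0 5 6 2)(1 3)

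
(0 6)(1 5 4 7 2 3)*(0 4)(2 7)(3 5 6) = (0 3 1 6 4 2 5)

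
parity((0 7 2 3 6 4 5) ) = even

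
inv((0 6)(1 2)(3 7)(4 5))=(0 6)(1 2)(3 7)(4 5)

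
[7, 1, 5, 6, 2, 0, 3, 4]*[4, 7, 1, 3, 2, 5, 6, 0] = [0, 7, 5, 6, 1, 4, 3, 2]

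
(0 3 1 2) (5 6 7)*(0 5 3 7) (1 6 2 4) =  (0 7 3 6) (1 4) (2 5) 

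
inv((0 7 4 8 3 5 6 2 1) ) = (0 1 2 6 5 3 8 4 7) 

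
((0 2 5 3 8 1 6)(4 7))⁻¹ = (0 6 1 8 3 5 2)(4 7)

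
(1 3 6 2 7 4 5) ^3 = (1 2 5 6 4 3 7) 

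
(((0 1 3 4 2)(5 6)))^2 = (0 3 2 1 4)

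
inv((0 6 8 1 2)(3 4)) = (0 2 1 8 6)(3 4)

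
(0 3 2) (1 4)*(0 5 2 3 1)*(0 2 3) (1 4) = (0 4 2 5 3) 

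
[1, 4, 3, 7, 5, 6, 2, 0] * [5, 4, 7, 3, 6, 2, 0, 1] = [4, 6, 3, 1, 2, 0, 7, 5]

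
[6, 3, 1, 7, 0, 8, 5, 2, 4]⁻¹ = [4, 2, 7, 1, 8, 6, 0, 3, 5]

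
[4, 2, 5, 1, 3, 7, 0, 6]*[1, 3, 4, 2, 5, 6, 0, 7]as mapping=[0→5, 1→4, 2→6, 3→3, 4→2, 5→7, 6→1, 7→0]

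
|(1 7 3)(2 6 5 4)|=12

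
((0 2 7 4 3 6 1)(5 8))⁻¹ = (0 1 6 3 4 7 2)(5 8)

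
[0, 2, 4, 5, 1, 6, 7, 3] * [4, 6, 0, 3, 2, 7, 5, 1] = [4, 0, 2, 7, 6, 5, 1, 3]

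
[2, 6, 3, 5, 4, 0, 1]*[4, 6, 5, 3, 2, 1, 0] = [5, 0, 3, 1, 2, 4, 6]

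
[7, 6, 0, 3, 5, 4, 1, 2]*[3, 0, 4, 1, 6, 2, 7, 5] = [5, 7, 3, 1, 2, 6, 0, 4]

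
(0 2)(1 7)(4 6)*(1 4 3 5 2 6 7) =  (0 6 3 5 2)(4 7)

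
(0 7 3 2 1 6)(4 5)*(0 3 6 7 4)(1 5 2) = (0 4 2 5)(1 7 6 3)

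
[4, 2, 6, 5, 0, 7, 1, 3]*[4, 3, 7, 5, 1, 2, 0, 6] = [1, 7, 0, 2, 4, 6, 3, 5]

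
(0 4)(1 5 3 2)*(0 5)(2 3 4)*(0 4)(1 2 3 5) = (0 3 5)(1 4)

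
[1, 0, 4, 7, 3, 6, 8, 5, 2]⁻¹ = [1, 0, 8, 4, 2, 7, 5, 3, 6]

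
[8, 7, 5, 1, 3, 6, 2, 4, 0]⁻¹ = [8, 3, 6, 4, 7, 2, 5, 1, 0]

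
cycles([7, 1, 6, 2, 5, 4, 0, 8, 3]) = (0 7 8 3 2 6)(4 5)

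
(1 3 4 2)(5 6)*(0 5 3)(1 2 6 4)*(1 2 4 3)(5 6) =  (0 6 1)(2 4 5 3)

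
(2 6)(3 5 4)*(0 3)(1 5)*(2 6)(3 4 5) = (0 4)(1 3)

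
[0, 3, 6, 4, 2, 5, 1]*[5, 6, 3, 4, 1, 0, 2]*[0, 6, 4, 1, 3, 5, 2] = [5, 3, 4, 6, 1, 0, 2]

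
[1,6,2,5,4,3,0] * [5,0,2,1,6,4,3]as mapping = [0→0,1→3,2→2,3→4,4→6,5→1,6→5]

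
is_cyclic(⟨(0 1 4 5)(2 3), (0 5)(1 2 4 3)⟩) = no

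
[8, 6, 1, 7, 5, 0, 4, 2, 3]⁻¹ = [5, 2, 7, 8, 6, 4, 1, 3, 0]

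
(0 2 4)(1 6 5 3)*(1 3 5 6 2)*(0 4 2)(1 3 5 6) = (0 3 5 6 1)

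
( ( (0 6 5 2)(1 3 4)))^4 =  (1 3 4)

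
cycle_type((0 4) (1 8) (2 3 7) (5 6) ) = 2^3.3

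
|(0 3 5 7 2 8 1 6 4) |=9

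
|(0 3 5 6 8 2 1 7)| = 8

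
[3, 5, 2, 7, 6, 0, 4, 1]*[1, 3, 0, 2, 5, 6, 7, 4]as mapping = [0→2, 1→6, 2→0, 3→4, 4→7, 5→1, 6→5, 7→3]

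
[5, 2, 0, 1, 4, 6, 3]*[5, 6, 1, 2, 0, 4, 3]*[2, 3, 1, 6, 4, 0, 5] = [4, 3, 0, 5, 2, 6, 1]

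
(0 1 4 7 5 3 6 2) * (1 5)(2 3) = (0 5 2)(1 4 7)(3 6)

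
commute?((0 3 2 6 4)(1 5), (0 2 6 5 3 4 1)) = no:(0 3 2 6 4)(1 5) * (0 2 6 5 3 4 1) = (0 4 2 5)(1 3 6), (0 2 6 5 3 4 1) * (0 3 2 6 4)(1 5) = (0 6 1 3)(2 4 5)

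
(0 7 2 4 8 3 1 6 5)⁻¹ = (0 5 6 1 3 8 4 2 7)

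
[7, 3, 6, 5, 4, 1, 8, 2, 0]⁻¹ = [8, 5, 7, 1, 4, 3, 2, 0, 6]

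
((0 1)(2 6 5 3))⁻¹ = (0 1)(2 3 5 6)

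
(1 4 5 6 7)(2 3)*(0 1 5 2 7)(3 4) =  (0 1 3 7 5 6)(2 4)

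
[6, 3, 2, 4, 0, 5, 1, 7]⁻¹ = [4, 6, 2, 1, 3, 5, 0, 7]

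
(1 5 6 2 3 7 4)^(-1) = (1 4 7 3 2 6 5)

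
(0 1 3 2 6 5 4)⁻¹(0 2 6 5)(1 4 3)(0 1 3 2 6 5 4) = (0 2 3)(1 6 5 4)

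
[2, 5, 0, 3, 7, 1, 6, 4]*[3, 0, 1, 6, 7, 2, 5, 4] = [1, 2, 3, 6, 4, 0, 5, 7]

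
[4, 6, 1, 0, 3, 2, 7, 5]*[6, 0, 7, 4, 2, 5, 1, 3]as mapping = [0→2, 1→1, 2→0, 3→6, 4→4, 5→7, 6→3, 7→5]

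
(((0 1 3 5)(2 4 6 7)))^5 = (0 1 3 5)(2 4 6 7)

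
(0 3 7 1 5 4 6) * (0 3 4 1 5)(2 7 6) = (0 4 2 7 5 1)(3 6)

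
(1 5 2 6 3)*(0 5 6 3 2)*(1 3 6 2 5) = (0 1 2 6 5)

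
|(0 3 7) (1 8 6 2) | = 12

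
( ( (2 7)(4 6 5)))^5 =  (2 7)(4 5 6)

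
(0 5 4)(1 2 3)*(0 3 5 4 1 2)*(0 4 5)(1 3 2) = (0 5 3 1 4 2)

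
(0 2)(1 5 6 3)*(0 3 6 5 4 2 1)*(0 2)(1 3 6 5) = (0 3 2 6 5 1 4)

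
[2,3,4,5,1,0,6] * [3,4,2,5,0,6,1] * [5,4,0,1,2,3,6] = [0,3,5,6,2,1,4]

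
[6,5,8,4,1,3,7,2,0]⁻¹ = [8,4,7,5,3,1,0,6,2]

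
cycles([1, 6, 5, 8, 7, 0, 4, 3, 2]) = (0 1 6 4 7 3 8 2 5)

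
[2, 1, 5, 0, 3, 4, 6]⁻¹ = [3, 1, 0, 4, 5, 2, 6]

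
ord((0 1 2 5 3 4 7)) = 7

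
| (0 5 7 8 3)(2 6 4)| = 15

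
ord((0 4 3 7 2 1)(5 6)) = 6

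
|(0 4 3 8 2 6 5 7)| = 8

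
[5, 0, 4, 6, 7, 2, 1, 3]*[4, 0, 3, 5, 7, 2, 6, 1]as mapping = [0→2, 1→4, 2→7, 3→6, 4→1, 5→3, 6→0, 7→5]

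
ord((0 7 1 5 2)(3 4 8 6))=20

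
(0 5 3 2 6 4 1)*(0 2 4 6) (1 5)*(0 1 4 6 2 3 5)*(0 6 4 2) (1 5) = (0 2 5 1 3 4 6) 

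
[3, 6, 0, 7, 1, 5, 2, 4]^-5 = [7, 2, 3, 4, 6, 5, 0, 1]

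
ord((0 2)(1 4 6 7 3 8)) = 6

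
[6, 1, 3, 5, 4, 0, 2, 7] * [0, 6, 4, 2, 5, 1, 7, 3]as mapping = [0→7, 1→6, 2→2, 3→1, 4→5, 5→0, 6→4, 7→3]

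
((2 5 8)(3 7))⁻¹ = (2 8 5)(3 7)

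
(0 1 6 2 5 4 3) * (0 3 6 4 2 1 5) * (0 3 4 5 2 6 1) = (0 2 3 4 1 5 6)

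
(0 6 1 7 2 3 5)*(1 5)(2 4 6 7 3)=(0 7 4 6 5)(1 3)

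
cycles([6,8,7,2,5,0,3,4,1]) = (0 6 3 2 7 4 5)(1 8)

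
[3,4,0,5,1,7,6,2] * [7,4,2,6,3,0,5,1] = [6,3,7,0,4,1,5,2]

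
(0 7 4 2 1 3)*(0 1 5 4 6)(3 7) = (0 3 1 7 6)(2 5 4)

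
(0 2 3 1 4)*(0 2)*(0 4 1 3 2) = (0 4)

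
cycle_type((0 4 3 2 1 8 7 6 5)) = 9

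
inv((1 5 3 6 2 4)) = (1 4 2 6 3 5)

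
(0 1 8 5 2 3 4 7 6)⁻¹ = (0 6 7 4 3 2 5 8 1)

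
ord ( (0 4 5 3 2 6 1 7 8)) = 9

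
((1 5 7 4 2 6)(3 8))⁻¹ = (1 6 2 4 7 5)(3 8)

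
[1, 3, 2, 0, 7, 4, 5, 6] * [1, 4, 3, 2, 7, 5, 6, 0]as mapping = [0→4, 1→2, 2→3, 3→1, 4→0, 5→7, 6→5, 7→6]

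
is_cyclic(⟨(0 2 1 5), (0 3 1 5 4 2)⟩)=no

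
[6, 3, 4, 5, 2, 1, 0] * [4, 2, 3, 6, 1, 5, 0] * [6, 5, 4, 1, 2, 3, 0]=[6, 0, 5, 3, 1, 4, 2]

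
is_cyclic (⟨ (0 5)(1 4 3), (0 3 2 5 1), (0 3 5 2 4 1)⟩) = no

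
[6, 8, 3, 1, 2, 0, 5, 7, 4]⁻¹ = [5, 3, 4, 2, 8, 6, 0, 7, 1]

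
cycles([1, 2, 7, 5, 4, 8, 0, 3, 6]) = (0 1 2 7 3 5 8 6)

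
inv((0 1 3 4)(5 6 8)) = (0 4 3 1)(5 8 6)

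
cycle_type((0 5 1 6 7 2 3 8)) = 8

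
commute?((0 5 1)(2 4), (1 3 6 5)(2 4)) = no:(0 5 1)(2 4) * (1 3 6 5)(2 4) = (0 1)(3 6 5), (1 3 6 5)(2 4) * (0 5 1)(2 4) = (0 5)(1 3 6)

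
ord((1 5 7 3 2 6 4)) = 7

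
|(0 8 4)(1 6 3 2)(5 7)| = 12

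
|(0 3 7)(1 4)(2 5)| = 6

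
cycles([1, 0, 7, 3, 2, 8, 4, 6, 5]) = (0 1)(2 7 6 4)(5 8)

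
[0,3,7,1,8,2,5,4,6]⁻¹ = [0,3,5,1,7,6,8,2,4]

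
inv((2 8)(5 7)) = (2 8)(5 7)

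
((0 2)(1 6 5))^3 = (0 2)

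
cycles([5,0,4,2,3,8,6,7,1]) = (0 5 8 1)(2 4 3)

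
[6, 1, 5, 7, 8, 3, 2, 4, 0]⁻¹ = [8, 1, 6, 5, 7, 2, 0, 3, 4]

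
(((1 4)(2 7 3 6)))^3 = (1 4)(2 6 3 7)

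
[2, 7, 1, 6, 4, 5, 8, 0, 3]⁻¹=[7, 2, 0, 8, 4, 5, 3, 1, 6]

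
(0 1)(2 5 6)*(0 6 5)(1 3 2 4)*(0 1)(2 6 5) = (0 3 6 4)(1 5 2)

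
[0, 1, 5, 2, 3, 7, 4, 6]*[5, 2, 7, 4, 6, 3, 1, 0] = [5, 2, 3, 7, 4, 0, 6, 1]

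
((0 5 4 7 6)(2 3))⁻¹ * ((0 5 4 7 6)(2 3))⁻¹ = (0 7 5 6 4)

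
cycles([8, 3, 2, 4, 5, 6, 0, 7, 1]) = (0 8 1 3 4 5 6)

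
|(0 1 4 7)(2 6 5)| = 12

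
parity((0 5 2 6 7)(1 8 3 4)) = odd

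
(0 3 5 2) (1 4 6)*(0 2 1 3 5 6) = (0 5 1 4) (3 6) 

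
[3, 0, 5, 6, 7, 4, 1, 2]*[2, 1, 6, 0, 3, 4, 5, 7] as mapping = [0→0, 1→2, 2→4, 3→5, 4→7, 5→3, 6→1, 7→6] 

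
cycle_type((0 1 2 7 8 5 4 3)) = 8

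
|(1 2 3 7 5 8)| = 6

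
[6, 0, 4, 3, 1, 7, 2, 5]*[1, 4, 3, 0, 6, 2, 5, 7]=[5, 1, 6, 0, 4, 7, 3, 2]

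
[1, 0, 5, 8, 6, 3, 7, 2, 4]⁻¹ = [1, 0, 7, 5, 8, 2, 4, 6, 3]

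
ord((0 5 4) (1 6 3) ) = 3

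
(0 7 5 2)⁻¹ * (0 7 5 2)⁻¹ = (0 5)(2 7)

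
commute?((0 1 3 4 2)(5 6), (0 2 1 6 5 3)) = no:(0 1 3 4 2)(5 6) * (0 2 1 6 5 3) = (0 6 3 4 1), (0 2 1 6 5 3) * (0 1 3 4 2)(5 6) = (1 5 4 2 3)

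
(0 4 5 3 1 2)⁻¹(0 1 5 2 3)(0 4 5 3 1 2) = (0 1 4 2 3)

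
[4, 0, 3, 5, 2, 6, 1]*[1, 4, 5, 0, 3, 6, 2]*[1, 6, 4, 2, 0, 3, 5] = [2, 6, 1, 5, 3, 4, 0]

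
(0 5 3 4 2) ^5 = () 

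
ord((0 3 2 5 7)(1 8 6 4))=20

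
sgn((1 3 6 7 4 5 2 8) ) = -1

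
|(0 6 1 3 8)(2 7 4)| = 15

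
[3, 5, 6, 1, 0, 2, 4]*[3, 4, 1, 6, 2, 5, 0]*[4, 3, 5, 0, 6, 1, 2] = [2, 1, 4, 6, 0, 3, 5]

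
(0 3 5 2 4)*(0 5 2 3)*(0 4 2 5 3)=(0 4 3 5)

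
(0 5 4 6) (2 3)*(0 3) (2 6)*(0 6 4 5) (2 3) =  (2 6) (3 4) 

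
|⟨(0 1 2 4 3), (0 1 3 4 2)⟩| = 60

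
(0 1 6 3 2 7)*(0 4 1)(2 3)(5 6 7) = (1 7 4)(2 5 6)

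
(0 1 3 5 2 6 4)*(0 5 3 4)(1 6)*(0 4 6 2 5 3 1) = (0 2)(1 6 4 3)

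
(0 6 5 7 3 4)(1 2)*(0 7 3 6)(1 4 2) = (2 4 7 6 5 3)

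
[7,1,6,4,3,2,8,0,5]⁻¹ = [7,1,5,4,3,8,2,0,6]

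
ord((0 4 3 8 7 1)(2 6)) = 6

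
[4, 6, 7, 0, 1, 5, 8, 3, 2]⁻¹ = [3, 4, 8, 7, 0, 5, 1, 2, 6]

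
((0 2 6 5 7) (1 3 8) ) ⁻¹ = (0 7 5 6 2) (1 8 3) 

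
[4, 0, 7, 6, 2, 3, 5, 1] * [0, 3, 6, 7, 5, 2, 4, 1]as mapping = [0→5, 1→0, 2→1, 3→4, 4→6, 5→7, 6→2, 7→3]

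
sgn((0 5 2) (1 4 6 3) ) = -1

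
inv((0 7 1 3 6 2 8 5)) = (0 5 8 2 6 3 1 7)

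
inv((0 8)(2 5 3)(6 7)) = (0 8)(2 3 5)(6 7)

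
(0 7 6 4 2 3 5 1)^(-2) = (0 5 2 6)(1 3 4 7)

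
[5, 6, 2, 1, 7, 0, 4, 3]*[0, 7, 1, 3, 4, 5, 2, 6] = [5, 2, 1, 7, 6, 0, 4, 3]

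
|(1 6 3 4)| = 4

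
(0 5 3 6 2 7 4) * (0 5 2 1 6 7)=(0 2)(1 6)(3 7 4 5)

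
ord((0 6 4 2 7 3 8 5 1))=9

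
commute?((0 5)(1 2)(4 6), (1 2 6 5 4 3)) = no:(0 5)(1 2)(4 6)*(1 2 6 5 4 3) = (0 4 5)(1 6 3), (1 2 6 5 4 3)*(0 5)(1 2)(4 6) = (0 5 6)(2 4 3)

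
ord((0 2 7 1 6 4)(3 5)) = 6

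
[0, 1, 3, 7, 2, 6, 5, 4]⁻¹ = [0, 1, 4, 2, 7, 6, 5, 3]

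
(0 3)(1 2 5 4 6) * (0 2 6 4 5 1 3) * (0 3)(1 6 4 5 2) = (0 3 1 4 5 2 6)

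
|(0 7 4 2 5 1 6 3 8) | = 9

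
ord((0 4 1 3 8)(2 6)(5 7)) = 10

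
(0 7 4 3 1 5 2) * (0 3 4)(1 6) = (0 7)(1 5 2 3 6)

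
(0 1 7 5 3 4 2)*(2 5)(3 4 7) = (0 1 3 7 2)(4 5)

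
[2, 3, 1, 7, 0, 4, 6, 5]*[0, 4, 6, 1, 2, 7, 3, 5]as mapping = [0→6, 1→1, 2→4, 3→5, 4→0, 5→2, 6→3, 7→7]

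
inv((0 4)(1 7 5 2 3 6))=(0 4)(1 6 3 2 5 7)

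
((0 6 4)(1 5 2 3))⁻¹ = (0 4 6)(1 3 2 5)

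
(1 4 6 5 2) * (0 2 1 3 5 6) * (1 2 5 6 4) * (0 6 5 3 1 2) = (0 3 5)(1 2)(4 6)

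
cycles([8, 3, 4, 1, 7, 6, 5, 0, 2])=(0 8 2 4 7)(1 3)(5 6)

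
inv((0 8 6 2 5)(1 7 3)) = (0 5 2 6 8)(1 3 7)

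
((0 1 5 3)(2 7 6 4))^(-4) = ()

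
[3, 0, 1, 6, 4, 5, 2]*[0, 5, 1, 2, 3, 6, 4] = [2, 0, 5, 4, 3, 6, 1]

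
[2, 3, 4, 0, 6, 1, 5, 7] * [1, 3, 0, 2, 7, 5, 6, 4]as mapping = [0→0, 1→2, 2→7, 3→1, 4→6, 5→3, 6→5, 7→4]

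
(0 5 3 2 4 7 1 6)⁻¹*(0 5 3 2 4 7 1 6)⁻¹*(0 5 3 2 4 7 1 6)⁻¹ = (0 7 3 6 4 5 1 2)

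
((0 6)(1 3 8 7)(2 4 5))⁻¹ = (0 6)(1 7 8 3)(2 5 4)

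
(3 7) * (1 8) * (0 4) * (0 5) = (0 4 5)(1 8)(3 7)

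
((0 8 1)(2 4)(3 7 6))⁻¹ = (0 1 8)(2 4)(3 6 7)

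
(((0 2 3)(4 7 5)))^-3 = ()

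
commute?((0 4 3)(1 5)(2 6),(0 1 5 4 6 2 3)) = no:(0 4 3)(1 5)(2 6)*(0 1 5 4 6 2 3) = (0 6 3 1 4),(0 1 5 4 6 2 3)*(0 4 3)(1 5)(2 6) = (0 5 3 4 2)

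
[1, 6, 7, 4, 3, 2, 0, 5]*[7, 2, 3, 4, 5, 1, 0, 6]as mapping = [0→2, 1→0, 2→6, 3→5, 4→4, 5→3, 6→7, 7→1]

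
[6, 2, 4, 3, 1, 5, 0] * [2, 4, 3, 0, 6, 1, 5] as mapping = [0→5, 1→3, 2→6, 3→0, 4→4, 5→1, 6→2] 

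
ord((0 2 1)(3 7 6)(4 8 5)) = 3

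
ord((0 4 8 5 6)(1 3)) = 10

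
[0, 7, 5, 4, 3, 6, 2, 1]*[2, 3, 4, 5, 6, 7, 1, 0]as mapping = [0→2, 1→0, 2→7, 3→6, 4→5, 5→1, 6→4, 7→3]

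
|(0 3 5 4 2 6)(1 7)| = 6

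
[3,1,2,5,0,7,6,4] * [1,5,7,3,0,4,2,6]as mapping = [0→3,1→5,2→7,3→4,4→1,5→6,6→2,7→0]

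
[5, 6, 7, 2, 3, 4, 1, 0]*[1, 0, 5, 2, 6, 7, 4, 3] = [7, 4, 3, 5, 2, 6, 0, 1]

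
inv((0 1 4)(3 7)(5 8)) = (0 4 1)(3 7)(5 8)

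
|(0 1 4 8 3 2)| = 6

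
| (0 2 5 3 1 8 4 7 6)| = 9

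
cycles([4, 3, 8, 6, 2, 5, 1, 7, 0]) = (0 4 2 8)(1 3 6)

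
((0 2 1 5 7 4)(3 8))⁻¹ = (0 4 7 5 1 2)(3 8)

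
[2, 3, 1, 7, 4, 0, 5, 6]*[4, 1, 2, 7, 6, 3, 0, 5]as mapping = [0→2, 1→7, 2→1, 3→5, 4→6, 5→4, 6→3, 7→0]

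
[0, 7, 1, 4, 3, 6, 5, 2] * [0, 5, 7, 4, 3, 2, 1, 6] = [0, 6, 5, 3, 4, 1, 2, 7]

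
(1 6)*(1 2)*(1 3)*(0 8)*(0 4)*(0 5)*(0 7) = (0 8 4 5 7)(1 6 2 3)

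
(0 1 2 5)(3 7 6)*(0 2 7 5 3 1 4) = (0 4)(1 7 6)(2 3 5)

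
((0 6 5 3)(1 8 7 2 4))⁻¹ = (0 3 5 6)(1 4 2 7 8)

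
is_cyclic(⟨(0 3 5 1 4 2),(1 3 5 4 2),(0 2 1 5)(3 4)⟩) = no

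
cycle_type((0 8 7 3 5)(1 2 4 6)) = 4.5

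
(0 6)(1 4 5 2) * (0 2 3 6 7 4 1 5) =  (0 7 4)(2 5 3 6)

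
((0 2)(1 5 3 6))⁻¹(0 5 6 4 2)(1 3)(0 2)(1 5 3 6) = (0 2 3 1 4)(5 6)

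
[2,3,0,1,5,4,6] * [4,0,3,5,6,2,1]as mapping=[0→3,1→5,2→4,3→0,4→2,5→6,6→1]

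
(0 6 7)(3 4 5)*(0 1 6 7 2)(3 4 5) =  (0 7 1 6 2)(3 5 4)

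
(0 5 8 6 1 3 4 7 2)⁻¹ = (0 2 7 4 3 1 6 8 5)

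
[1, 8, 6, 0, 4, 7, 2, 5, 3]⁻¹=[3, 0, 6, 8, 4, 7, 2, 5, 1]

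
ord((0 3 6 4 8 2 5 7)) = 8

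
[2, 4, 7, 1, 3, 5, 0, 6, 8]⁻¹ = [6, 3, 0, 4, 1, 5, 7, 2, 8]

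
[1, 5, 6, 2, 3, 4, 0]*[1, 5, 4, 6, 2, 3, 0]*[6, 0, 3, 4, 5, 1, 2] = [1, 4, 6, 5, 2, 3, 0]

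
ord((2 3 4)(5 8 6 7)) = 12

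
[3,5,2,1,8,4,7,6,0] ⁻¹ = [8,3,2,0,5,1,7,6,4] 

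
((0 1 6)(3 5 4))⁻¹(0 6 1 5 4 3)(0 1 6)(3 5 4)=(0 6 4 3 5 1)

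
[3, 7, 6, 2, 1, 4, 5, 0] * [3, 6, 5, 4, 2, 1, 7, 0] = [4, 0, 7, 5, 6, 2, 1, 3]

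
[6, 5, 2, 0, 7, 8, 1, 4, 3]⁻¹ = [3, 6, 2, 8, 7, 1, 0, 4, 5]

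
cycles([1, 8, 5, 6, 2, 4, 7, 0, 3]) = (0 1 8 3 6 7)(2 5 4)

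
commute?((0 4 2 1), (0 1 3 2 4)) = no:(0 4 2 1) * (0 1 3 2 4) = (2 3), (0 1 3 2 4) * (0 4 2 1) = (1 3)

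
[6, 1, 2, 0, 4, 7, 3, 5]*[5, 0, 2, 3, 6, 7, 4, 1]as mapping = [0→4, 1→0, 2→2, 3→5, 4→6, 5→1, 6→3, 7→7]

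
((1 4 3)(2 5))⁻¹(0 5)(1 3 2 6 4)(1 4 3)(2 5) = (0 2)(1 5 6 3 4)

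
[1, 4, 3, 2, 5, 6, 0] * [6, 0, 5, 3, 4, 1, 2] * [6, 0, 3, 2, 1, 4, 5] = [6, 1, 2, 4, 0, 3, 5]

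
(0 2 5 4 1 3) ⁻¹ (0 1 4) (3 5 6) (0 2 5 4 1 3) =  (0 4 6) (1 2 3) 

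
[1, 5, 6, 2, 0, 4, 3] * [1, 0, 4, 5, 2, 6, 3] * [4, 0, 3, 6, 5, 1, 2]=[4, 2, 6, 5, 0, 3, 1]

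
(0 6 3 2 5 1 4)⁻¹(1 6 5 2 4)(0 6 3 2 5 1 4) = (0 4 3 1 5)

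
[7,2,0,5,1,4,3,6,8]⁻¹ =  [2,4,1,6,5,3,7,0,8]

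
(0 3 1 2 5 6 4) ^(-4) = (0 2 4 1 6 3 5) 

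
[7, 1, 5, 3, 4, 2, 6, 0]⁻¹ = [7, 1, 5, 3, 4, 2, 6, 0]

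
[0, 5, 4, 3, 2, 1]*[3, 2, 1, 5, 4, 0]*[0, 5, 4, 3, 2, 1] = [3, 0, 2, 1, 5, 4]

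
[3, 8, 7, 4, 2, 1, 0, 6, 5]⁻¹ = [6, 5, 4, 0, 3, 8, 7, 2, 1]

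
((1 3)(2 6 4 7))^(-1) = (1 3)(2 7 4 6)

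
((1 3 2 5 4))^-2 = (1 5 3 4 2)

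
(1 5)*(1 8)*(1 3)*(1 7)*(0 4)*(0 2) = (0 4 2)(1 5 8 3 7)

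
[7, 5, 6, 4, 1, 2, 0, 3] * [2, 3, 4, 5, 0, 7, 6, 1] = [1, 7, 6, 0, 3, 4, 2, 5]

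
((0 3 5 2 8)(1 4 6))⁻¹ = (0 8 2 5 3)(1 6 4)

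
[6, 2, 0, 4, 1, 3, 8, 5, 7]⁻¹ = [2, 4, 1, 5, 3, 7, 0, 8, 6]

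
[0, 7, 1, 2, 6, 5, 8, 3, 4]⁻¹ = [0, 2, 3, 7, 8, 5, 4, 1, 6]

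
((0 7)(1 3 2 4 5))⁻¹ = (0 7)(1 5 4 2 3)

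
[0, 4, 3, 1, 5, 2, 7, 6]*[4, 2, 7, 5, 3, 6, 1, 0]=[4, 3, 5, 2, 6, 7, 0, 1]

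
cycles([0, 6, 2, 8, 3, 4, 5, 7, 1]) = (1 6 5 4 3 8)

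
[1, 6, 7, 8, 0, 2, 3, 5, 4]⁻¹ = [4, 0, 5, 6, 8, 7, 1, 2, 3]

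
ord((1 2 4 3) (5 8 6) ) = 12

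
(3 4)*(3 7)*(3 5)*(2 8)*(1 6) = (1 6)(2 8)(3 4 7 5)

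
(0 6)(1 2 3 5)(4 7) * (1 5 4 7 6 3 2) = (0 3 4 6)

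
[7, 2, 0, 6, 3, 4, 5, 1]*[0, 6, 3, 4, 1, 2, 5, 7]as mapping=[0→7, 1→3, 2→0, 3→5, 4→4, 5→1, 6→2, 7→6]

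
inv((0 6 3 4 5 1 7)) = (0 7 1 5 4 3 6)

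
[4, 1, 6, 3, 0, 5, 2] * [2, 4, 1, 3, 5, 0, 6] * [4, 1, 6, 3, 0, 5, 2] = [5, 0, 2, 3, 6, 4, 1]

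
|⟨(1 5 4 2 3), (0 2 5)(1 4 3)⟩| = 60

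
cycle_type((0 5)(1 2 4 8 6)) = 2.5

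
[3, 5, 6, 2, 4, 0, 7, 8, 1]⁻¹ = [5, 8, 3, 0, 4, 1, 2, 6, 7]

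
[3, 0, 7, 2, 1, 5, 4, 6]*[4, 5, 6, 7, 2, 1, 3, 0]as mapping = [0→7, 1→4, 2→0, 3→6, 4→5, 5→1, 6→2, 7→3]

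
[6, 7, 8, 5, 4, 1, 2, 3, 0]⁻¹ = [8, 5, 6, 7, 4, 3, 0, 1, 2]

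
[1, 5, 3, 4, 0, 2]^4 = [3, 4, 1, 5, 2, 0]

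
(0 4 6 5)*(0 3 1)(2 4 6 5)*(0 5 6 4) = (0 4 6 2)(1 5 3)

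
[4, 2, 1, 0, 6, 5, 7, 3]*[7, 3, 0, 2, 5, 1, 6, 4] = [5, 0, 3, 7, 6, 1, 4, 2]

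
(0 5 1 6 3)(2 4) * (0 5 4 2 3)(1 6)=(0 4 3 5 6)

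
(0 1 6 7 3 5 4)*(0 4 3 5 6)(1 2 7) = (0 2 7 5 3 6 1)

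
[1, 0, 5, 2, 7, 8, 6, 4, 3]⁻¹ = [1, 0, 3, 8, 7, 2, 6, 4, 5]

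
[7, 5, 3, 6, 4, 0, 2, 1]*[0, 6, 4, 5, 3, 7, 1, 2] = [2, 7, 5, 1, 3, 0, 4, 6]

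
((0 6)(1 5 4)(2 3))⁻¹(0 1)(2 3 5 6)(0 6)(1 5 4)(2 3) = (0 3 2 4)(5 6)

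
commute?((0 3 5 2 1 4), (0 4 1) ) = no:(0 3 5 2 1 4) * (0 4 1) = (0 3 5 2), (0 4 1) * (0 3 5 2 1 4) = (1 3 5 2) 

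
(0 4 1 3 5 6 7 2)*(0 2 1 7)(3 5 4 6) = (0 6)(1 5 3 4 7)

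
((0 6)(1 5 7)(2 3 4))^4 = (1 5 7)(2 3 4)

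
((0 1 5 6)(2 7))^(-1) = (0 6 5 1)(2 7)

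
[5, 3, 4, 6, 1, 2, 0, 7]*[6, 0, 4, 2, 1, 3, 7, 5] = [3, 2, 1, 7, 0, 4, 6, 5]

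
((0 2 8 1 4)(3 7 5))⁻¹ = (0 4 1 8 2)(3 5 7)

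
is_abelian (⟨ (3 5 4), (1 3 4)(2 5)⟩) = no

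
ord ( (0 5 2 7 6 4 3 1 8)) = 9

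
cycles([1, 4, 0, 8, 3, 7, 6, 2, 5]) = (0 1 4 3 8 5 7 2)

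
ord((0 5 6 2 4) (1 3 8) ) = 15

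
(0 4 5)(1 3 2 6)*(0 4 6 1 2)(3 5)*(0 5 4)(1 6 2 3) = (0 2 6 3 5)(1 4)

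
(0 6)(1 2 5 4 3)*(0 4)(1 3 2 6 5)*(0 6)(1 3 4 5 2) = (0 2 3 4 1)(5 6)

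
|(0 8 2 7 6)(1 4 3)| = 15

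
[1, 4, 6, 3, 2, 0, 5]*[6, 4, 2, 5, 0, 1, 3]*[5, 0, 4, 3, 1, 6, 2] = [1, 5, 3, 6, 4, 2, 0]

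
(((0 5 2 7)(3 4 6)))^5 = (0 5 2 7)(3 6 4)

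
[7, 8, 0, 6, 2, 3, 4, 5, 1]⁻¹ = [2, 8, 4, 5, 6, 7, 3, 0, 1]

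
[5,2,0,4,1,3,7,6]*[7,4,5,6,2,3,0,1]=[3,5,7,2,4,6,1,0] 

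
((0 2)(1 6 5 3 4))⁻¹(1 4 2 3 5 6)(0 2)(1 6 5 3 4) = (0 4 3 5 6 1)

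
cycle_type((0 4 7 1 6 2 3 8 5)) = 9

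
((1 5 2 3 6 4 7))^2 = (1 2 6 7 5 3 4)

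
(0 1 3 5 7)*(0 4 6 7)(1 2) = (0 2 1 3 5)(4 6 7)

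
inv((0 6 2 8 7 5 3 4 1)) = (0 1 4 3 5 7 8 2 6)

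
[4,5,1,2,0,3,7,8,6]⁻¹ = [4,2,3,5,0,1,8,6,7]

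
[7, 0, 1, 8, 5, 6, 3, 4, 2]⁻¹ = [1, 2, 8, 6, 7, 4, 5, 0, 3]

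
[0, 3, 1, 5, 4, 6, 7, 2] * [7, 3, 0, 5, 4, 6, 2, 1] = [7, 5, 3, 6, 4, 2, 1, 0]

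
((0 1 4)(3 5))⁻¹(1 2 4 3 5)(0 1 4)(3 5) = (0 5 3 4 2)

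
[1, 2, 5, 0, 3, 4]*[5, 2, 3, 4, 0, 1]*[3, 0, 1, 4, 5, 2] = [1, 4, 0, 2, 5, 3]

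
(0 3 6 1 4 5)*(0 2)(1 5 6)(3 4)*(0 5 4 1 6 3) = (0 1)(2 5)(3 6 4)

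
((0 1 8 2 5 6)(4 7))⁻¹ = (0 6 5 2 8 1)(4 7)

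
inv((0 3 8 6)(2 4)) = (0 6 8 3)(2 4)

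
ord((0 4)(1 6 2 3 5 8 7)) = 14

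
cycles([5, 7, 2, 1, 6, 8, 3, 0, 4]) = (0 5 8 4 6 3 1 7)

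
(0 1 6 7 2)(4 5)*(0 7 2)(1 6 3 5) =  (0 6 2 7)(1 3 5 4)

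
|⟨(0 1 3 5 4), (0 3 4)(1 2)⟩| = 720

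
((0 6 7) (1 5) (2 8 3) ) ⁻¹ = (0 7 6) (1 5) (2 3 8) 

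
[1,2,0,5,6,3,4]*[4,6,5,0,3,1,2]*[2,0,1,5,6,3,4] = [4,3,6,0,1,2,5]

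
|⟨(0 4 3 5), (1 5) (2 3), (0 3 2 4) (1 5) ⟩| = 720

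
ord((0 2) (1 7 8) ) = 6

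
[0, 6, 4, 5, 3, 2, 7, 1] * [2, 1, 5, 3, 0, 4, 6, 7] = [2, 6, 0, 4, 3, 5, 7, 1]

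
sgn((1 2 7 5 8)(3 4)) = -1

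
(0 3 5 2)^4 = ()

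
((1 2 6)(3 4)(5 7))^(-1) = (1 6 2)(3 4)(5 7)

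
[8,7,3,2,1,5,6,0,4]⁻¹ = [7,4,3,2,8,5,6,1,0]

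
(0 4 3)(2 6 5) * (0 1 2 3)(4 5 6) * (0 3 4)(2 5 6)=(0 6 2)(1 5 4 3)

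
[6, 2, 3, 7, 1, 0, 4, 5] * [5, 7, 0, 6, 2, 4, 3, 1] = [3, 0, 6, 1, 7, 5, 2, 4]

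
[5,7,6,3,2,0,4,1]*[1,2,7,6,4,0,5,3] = [0,3,5,6,7,1,4,2]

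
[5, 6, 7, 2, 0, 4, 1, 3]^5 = [4, 6, 3, 7, 5, 0, 1, 2]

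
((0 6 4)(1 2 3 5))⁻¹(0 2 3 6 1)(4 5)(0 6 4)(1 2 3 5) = (0 1)(2 6 3 5 4)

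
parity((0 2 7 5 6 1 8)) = even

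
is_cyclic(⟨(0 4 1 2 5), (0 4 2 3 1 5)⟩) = no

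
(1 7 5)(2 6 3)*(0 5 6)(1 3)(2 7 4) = (0 5 3 7 6 1 4 2)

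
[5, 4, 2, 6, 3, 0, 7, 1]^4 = [0, 7, 2, 4, 1, 5, 3, 6]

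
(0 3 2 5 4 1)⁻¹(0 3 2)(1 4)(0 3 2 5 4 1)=(0 1)(2 5 3)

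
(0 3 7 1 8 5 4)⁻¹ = (0 4 5 8 1 7 3)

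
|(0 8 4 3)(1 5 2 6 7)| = 20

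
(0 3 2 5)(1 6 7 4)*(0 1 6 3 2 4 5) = (0 2)(1 3 4 6 7 5)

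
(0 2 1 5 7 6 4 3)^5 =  (0 6 1 3 7 2 4 5)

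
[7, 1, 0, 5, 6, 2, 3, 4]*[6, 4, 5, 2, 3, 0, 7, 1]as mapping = [0→1, 1→4, 2→6, 3→0, 4→7, 5→5, 6→2, 7→3]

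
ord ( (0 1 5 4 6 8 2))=7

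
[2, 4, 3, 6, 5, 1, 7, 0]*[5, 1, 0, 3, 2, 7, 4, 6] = [0, 2, 3, 4, 7, 1, 6, 5]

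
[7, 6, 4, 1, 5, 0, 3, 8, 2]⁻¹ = [5, 3, 8, 6, 2, 4, 1, 0, 7]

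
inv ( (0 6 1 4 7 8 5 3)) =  (0 3 5 8 7 4 1 6)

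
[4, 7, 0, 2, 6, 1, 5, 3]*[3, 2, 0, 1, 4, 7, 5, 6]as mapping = [0→4, 1→6, 2→3, 3→0, 4→5, 5→2, 6→7, 7→1]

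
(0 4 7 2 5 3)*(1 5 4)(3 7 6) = (0 1 5 7 2 4 6 3)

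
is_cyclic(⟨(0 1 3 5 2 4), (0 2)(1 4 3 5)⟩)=no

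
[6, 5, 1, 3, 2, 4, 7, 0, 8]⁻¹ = [7, 2, 4, 3, 5, 1, 0, 6, 8]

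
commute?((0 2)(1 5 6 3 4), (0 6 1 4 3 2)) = no:(0 2)(1 5 6 3 4)*(0 6 1 4 3 2) = (1 5)(2 6), (0 6 1 4 3 2)*(0 2)(1 5 6 3 4) = (0 3)(5 6)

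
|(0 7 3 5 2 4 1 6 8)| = 9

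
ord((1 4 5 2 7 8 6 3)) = 8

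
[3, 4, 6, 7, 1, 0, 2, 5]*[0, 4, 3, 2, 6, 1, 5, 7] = [2, 6, 5, 7, 4, 0, 3, 1]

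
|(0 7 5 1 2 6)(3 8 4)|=6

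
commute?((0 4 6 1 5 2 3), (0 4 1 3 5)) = no:(0 4 6 1 5 2 3) * (0 4 1 3 5) = (0 1)(2 5)(3 4 6), (0 4 1 3 5) * (0 4 6 1 5 2 3) = (0 6 1)(2 3)(4 5)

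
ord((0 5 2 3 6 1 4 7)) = 8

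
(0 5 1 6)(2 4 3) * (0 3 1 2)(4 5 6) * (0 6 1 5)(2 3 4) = (0 1 2)(3 6 4 5)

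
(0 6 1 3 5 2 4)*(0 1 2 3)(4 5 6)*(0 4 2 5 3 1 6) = (0 2 3)(1 4 6 5)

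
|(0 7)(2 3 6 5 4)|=10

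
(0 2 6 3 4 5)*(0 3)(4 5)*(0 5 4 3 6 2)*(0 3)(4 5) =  (0 3 5 6 4)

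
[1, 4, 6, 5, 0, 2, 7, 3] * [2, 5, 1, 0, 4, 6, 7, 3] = [5, 4, 7, 6, 2, 1, 3, 0]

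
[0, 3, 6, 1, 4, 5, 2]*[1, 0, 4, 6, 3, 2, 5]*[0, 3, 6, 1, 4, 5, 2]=[3, 2, 5, 0, 1, 6, 4]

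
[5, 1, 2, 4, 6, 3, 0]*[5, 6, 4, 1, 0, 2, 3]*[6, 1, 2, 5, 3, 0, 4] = [2, 4, 3, 6, 5, 1, 0]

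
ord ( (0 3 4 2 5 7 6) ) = 7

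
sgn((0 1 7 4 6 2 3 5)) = -1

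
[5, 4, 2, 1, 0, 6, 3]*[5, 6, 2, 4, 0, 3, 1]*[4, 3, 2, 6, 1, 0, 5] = [6, 4, 2, 5, 0, 3, 1]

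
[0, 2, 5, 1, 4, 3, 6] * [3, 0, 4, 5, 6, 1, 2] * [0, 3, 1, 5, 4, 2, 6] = [5, 4, 3, 0, 6, 2, 1]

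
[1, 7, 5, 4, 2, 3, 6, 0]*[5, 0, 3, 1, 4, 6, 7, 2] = [0, 2, 6, 4, 3, 1, 7, 5]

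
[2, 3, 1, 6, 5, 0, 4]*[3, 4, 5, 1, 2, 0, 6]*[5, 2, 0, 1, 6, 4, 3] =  [4, 2, 6, 3, 5, 1, 0]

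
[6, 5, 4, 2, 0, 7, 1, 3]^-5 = [5, 3, 6, 0, 1, 2, 7, 4]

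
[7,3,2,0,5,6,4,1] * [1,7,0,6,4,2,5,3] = [3,6,0,1,2,5,4,7] 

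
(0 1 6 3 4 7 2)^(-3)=(0 4 1 7 6 2 3)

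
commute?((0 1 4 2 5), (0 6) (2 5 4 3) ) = no:(0 1 4 2 5)*(0 6) (2 5 4 3) = (0 1 3 2 4 5 6), (0 6) (2 5 4 3)*(0 1 4 2 5) = (0 6 1 4 3 5 2) 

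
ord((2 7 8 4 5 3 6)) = 7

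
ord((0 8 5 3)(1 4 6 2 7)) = 20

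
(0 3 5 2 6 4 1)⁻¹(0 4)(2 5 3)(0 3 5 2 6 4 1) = (1 3)(2 5 6)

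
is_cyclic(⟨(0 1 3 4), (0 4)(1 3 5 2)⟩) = no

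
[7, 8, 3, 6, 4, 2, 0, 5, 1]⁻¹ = [6, 8, 5, 2, 4, 7, 3, 0, 1]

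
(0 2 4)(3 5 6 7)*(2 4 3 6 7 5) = (0 4)(2 3)(5 7 6)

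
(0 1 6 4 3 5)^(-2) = (0 3 6)(1 5 4)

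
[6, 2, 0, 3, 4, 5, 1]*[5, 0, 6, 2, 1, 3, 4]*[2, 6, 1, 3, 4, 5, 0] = [4, 0, 5, 1, 6, 3, 2]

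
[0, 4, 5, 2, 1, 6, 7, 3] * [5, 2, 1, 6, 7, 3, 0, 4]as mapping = [0→5, 1→7, 2→3, 3→1, 4→2, 5→0, 6→4, 7→6]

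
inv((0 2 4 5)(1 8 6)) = (0 5 4 2)(1 6 8)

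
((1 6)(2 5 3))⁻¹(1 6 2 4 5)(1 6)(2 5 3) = (1 5 4 3 6)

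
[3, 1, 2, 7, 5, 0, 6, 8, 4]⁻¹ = [5, 1, 2, 0, 8, 4, 6, 3, 7]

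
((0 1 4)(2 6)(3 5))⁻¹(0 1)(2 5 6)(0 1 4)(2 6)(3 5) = (1 4)(2 6 3)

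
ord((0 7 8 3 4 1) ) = 6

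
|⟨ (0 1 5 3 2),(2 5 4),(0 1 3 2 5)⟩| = 360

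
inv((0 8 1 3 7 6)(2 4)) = (0 6 7 3 1 8)(2 4)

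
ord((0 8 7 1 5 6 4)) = 7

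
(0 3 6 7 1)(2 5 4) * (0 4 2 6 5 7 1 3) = (1 4 6)(2 7 3 5)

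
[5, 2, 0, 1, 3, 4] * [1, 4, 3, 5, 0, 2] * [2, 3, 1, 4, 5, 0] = [1, 4, 3, 5, 0, 2]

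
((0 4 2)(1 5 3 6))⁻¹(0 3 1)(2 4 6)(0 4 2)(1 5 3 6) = (0 2 1)(4 6 5)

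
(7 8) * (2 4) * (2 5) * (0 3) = (0 3)(2 4 5)(7 8)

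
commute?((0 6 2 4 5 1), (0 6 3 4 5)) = no:(0 6 2 4 5 1) * (0 6 3 4 5) = (0 3 4)(1 6 2 5), (0 6 3 4 5) * (0 6 2 4 5 1) = (0 2 4 1)(3 5 6)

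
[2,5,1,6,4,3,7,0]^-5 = [1,3,5,7,4,6,0,2]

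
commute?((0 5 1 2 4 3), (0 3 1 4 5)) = no:(0 5 1 2 4 3)*(0 3 1 4 5) = (1 2 5 4), (0 3 1 4 5)*(0 5 1 2 4 3) = (1 3 2 4)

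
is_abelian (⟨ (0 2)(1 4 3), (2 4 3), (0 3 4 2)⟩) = no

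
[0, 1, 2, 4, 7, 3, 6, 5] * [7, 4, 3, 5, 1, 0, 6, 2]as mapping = [0→7, 1→4, 2→3, 3→1, 4→2, 5→5, 6→6, 7→0]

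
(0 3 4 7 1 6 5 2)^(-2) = (0 5 1 4)(2 6 7 3)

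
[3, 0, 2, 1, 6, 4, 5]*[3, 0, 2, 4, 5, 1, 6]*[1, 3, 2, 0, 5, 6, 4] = [5, 0, 2, 1, 4, 6, 3]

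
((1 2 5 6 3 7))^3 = (1 6)(2 3)(5 7)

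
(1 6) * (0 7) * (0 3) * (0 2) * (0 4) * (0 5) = (0 7 3 2 4 5)(1 6)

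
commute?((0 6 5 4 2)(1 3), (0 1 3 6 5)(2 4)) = no:(0 6 5 4 2)(1 3)*(0 1 3 6 5)(2 4) = (0 5 2 1 6), (0 1 3 6 5)(2 4)*(0 6 5 4 2)(1 3) = (0 3 5 6 4)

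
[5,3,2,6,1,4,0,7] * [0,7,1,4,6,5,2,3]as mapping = [0→5,1→4,2→1,3→2,4→7,5→6,6→0,7→3]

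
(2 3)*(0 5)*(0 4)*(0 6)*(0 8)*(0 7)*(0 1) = (0 5 4 6 8 7 1)(2 3)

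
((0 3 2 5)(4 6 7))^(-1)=(0 5 2 3)(4 7 6)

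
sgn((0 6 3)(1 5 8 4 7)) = 1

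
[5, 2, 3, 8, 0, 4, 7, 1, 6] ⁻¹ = [4, 7, 1, 2, 5, 0, 8, 6, 3] 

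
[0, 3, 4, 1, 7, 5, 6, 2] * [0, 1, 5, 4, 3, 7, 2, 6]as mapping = [0→0, 1→4, 2→3, 3→1, 4→6, 5→7, 6→2, 7→5]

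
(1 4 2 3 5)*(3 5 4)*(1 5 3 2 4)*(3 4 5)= (1 2 4 5 3)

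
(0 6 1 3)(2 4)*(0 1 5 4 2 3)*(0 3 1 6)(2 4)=(1 3 6 5 2 4)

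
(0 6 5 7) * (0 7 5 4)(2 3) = (0 6 4)(2 3)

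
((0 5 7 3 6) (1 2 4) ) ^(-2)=(0 3 5 6 7) (1 2 4) 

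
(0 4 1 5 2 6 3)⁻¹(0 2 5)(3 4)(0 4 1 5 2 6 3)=(0 1)(2 4 6)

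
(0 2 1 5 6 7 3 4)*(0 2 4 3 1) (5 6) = (0 4 2) (1 6 7) 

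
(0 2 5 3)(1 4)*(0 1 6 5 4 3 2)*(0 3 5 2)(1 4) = (0 3 4 6 2 1 5)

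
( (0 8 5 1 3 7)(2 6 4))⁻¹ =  (0 7 3 1 5 8)(2 4 6)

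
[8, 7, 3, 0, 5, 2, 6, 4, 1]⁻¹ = [3, 8, 5, 2, 7, 4, 6, 1, 0]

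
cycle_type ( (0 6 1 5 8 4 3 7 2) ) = 9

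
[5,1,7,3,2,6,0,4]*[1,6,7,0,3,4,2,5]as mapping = [0→4,1→6,2→5,3→0,4→7,5→2,6→1,7→3]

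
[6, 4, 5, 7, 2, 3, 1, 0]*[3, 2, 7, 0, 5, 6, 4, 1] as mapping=[0→4, 1→5, 2→6, 3→1, 4→7, 5→0, 6→2, 7→3] 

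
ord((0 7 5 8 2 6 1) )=7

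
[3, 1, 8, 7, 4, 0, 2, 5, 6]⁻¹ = [5, 1, 6, 0, 4, 7, 8, 3, 2]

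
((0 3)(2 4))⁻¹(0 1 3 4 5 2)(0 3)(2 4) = (0 2 5 4 3 1)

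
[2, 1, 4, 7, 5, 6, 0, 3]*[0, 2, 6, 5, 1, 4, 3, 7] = [6, 2, 1, 7, 4, 3, 0, 5]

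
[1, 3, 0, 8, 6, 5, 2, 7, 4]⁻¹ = [2, 0, 6, 1, 8, 5, 4, 7, 3]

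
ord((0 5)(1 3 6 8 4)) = 10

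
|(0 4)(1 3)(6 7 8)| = 6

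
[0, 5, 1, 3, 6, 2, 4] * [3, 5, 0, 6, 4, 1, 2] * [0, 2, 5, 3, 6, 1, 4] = [3, 2, 1, 4, 5, 0, 6]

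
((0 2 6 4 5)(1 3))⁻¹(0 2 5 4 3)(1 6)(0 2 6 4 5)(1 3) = (0 5 1 2 6)(3 4)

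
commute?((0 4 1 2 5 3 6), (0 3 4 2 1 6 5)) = no:(0 4 1 2 5 3 6)*(0 3 4 2 1 6 5) = (0 2)(3 5 4 6), (0 3 4 2 1 6 5)*(0 4 1 2 5 3 6) = (0 6 3 1)(4 5)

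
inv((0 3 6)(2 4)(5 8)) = (0 6 3)(2 4)(5 8)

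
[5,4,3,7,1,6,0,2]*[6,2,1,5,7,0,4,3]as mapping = [0→0,1→7,2→5,3→3,4→2,5→4,6→6,7→1]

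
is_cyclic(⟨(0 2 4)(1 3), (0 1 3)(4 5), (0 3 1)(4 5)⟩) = no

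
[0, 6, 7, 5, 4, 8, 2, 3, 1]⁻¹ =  [0, 8, 6, 7, 4, 3, 1, 2, 5]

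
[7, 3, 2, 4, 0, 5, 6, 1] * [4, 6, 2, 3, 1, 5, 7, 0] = [0, 3, 2, 1, 4, 5, 7, 6]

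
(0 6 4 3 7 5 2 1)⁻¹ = (0 1 2 5 7 3 4 6)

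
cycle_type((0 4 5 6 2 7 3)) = 7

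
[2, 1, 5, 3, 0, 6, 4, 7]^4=[4, 1, 0, 3, 6, 2, 5, 7]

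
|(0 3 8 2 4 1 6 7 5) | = 9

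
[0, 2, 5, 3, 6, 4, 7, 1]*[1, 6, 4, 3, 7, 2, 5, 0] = [1, 4, 2, 3, 5, 7, 0, 6]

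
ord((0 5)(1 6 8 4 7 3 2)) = 14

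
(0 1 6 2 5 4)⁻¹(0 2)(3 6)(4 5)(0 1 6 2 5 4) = (0 4)(1 5)(2 3)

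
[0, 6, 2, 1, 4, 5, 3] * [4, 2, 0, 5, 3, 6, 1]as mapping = [0→4, 1→1, 2→0, 3→2, 4→3, 5→6, 6→5]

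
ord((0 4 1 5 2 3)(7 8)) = 6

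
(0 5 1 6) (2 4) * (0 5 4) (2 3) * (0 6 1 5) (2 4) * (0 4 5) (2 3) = (0 3 5) (2 6 4) 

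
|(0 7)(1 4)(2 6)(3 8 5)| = 6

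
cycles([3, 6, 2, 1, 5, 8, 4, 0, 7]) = (0 3 1 6 4 5 8 7)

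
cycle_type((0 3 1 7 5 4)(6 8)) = 2.6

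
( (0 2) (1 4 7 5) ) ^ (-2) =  (1 7) (4 5) 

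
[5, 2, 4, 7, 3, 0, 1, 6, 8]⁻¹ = [5, 6, 1, 4, 2, 0, 7, 3, 8]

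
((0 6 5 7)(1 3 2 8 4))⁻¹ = (0 7 5 6)(1 4 8 2 3)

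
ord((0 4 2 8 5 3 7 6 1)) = 9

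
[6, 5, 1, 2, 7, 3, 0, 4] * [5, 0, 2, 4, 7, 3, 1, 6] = [1, 3, 0, 2, 6, 4, 5, 7]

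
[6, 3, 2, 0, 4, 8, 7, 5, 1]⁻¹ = [3, 8, 2, 1, 4, 7, 0, 6, 5]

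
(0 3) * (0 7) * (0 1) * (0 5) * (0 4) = (0 3 7 1 5 4)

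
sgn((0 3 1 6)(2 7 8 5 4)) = -1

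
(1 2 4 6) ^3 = (1 6 4 2) 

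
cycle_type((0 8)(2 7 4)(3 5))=2^2.3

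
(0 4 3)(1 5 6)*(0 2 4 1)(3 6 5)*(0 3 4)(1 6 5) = (0 6 3 2)(1 4 5)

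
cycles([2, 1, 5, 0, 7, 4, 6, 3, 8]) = (0 2 5 4 7 3)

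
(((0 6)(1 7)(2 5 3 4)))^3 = (0 6)(1 7)(2 4 3 5)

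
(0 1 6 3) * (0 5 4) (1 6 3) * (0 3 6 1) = (0 1 6) (3 5 4) 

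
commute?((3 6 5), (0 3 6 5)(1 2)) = no:(3 6 5)*(0 3 6 5)(1 2) = (0 3 5 6)(1 2), (0 3 6 5)(1 2)*(3 6 5) = (0 6 3 5)(1 2)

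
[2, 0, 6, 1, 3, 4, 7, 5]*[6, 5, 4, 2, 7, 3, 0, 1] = [4, 6, 0, 5, 2, 7, 1, 3]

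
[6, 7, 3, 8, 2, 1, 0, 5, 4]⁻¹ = [6, 5, 4, 2, 8, 7, 0, 1, 3]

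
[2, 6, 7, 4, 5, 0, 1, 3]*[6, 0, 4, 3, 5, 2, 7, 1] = [4, 7, 1, 5, 2, 6, 0, 3]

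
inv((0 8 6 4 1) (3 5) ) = (0 1 4 6 8) (3 5) 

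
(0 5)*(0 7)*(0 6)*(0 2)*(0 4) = (0 5 7 6 2 4)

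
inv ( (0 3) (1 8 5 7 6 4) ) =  (0 3) (1 4 6 7 5 8) 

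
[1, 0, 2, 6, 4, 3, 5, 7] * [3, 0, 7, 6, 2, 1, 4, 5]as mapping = [0→0, 1→3, 2→7, 3→4, 4→2, 5→6, 6→1, 7→5]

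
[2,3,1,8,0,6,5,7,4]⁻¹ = [4,2,0,1,8,6,5,7,3]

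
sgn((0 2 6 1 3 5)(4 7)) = 1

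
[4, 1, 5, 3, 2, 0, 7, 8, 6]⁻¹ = [5, 1, 4, 3, 0, 2, 8, 6, 7]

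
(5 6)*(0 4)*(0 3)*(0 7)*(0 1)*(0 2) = (0 4 3 7 1 2)(5 6)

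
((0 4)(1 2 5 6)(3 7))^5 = (0 4)(1 2 5 6)(3 7)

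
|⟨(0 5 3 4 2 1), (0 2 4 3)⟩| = 120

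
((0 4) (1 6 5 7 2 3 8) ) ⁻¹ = (0 4) (1 8 3 2 7 5 6) 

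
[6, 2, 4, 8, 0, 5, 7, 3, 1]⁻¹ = [4, 8, 1, 7, 2, 5, 0, 6, 3]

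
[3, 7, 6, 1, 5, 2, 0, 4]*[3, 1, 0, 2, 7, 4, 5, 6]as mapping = [0→2, 1→6, 2→5, 3→1, 4→4, 5→0, 6→3, 7→7]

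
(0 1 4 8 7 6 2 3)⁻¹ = (0 3 2 6 7 8 4 1)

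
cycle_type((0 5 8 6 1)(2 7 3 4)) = 4.5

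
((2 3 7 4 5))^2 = (2 7 5 3 4)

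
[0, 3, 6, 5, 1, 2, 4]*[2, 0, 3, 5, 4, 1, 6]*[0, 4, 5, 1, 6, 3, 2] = [5, 3, 2, 4, 0, 1, 6]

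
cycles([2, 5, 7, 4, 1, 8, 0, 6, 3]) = (0 2 7 6)(1 5 8 3 4)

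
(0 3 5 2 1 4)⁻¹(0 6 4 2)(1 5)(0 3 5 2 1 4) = (0 1 3 6)(2 4)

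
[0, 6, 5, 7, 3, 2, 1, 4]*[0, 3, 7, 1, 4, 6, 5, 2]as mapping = [0→0, 1→5, 2→6, 3→2, 4→1, 5→7, 6→3, 7→4]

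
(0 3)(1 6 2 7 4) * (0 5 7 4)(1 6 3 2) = (0 2 4 6 1 3 5 7)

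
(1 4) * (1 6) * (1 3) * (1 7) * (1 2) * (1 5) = (1 4 6 3 7 2 5)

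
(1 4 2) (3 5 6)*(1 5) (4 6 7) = (1 6 3) (2 5 7 4) 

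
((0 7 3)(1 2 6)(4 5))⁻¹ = (0 3 7)(1 6 2)(4 5)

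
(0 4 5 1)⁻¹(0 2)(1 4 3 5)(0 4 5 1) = (0 5 3 1)(2 4)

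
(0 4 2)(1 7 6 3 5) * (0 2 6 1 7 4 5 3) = (0 5 7 1 4 6)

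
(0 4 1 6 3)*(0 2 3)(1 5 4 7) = (0 7 1 6)(2 3)(4 5)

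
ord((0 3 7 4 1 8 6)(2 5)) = 14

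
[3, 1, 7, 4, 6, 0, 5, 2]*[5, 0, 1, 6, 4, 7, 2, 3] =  [6, 0, 3, 4, 2, 5, 7, 1]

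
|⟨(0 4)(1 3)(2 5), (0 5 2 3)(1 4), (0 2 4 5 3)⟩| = 720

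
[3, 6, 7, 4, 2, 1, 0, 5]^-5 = [2, 3, 1, 7, 5, 0, 4, 6]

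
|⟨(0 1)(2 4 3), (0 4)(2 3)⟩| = 120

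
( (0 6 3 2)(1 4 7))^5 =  (0 6 3 2)(1 7 4)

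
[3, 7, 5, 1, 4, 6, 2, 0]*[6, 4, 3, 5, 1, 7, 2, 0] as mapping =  [0→5, 1→0, 2→7, 3→4, 4→1, 5→2, 6→3, 7→6] 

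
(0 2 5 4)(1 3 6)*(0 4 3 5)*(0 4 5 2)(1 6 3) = (1 2 4 5)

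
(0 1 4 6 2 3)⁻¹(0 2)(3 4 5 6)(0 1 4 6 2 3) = (0 6 5 2)(1 3)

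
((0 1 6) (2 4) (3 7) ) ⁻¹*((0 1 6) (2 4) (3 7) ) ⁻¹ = (0 1 6) 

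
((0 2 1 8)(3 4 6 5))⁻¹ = (0 8 1 2)(3 5 6 4)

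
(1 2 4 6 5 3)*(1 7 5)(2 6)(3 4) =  (1 6)(2 3 7 5 4)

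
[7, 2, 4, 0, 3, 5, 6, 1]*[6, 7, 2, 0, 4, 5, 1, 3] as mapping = [0→3, 1→2, 2→4, 3→6, 4→0, 5→5, 6→1, 7→7] 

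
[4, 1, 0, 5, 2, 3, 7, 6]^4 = [4, 1, 0, 3, 2, 5, 6, 7]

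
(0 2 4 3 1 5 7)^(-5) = (0 4 1 7 2 3 5)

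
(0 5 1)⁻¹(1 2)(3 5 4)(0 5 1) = (0 2)(1 4 3)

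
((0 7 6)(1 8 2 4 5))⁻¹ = (0 6 7)(1 5 4 2 8)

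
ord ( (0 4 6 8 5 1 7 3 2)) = 9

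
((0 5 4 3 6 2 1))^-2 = (0 2 3 5 1 6 4)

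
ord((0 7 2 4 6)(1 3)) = 10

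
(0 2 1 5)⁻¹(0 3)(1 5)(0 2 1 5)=(0 5)(2 3)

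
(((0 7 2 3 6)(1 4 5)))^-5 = (1 4 5)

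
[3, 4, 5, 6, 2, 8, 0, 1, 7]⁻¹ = [6, 7, 4, 0, 1, 2, 3, 8, 5]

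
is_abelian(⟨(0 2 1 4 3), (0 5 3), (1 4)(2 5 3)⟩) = no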